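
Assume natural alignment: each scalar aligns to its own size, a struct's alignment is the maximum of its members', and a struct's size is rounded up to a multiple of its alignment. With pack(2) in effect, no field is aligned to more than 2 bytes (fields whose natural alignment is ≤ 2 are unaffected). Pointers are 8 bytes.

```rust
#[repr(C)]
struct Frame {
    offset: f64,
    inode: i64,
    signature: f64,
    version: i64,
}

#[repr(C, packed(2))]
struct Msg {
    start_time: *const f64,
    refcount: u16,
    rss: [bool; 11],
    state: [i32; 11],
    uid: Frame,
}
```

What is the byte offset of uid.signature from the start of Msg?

Frame: offset at 0 (size 8, align 8) → ends 8; inode at 8 (size 8, align 8) → ends 16; signature at 16 (size 8, align 8) → ends 24; version at 24 (size 8, align 8) → ends 32; total 32 bytes, alignment 8
start_time at 0 (size 8, align 2) → ends 8
refcount at 8 (size 2, align 2) → ends 10
rss at 10 (size 11, align 1) → ends 21
pad 1 to align 2 for state
state at 22 (size 44, align 2) → ends 66
uid at 66 (size 32, align 2) → ends 98
within Frame: signature at 16
66 + 16 = 82

82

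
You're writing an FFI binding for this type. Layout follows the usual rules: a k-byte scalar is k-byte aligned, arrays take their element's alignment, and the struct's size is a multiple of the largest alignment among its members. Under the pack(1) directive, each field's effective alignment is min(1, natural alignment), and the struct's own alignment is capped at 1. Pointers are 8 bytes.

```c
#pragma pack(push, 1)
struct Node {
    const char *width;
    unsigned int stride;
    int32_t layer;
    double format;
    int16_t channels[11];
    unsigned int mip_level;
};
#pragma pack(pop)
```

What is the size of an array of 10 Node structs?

500

width at 0 (size 8, align 1) → ends 8
stride at 8 (size 4, align 1) → ends 12
layer at 12 (size 4, align 1) → ends 16
format at 16 (size 8, align 1) → ends 24
channels at 24 (size 22, align 1) → ends 46
mip_level at 46 (size 4, align 1) → ends 50
total 50 bytes, alignment 1
array of 10: 10 × 50 = 500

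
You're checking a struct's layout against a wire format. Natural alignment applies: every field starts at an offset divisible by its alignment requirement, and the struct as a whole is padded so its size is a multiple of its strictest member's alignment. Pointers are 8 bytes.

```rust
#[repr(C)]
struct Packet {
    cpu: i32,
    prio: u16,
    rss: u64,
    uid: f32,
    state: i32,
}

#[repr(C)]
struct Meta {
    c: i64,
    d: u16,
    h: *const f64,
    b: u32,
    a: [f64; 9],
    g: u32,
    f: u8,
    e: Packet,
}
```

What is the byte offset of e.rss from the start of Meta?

Packet: 0..4  cpu  (4B, 4-aligned); 4..6  prio  (2B, 2-aligned); 6..8  -- padding (2B); 8..16  rss  (8B, 8-aligned); 16..20  uid  (4B, 4-aligned); 20..24  state  (4B, 4-aligned); sizeof = 24, alignof = 8
0..8  c  (8B, 8-aligned)
8..10  d  (2B, 2-aligned)
10..16  -- padding (6B)
16..24  h  (8B, 8-aligned)
24..28  b  (4B, 4-aligned)
28..32  -- padding (4B)
32..104  a  (72B, 8-aligned)
104..108  g  (4B, 4-aligned)
108..109  f  (1B, 1-aligned)
109..112  -- padding (3B)
112..136  e  (24B, 8-aligned)
within Packet: rss at 8
112 + 8 = 120

120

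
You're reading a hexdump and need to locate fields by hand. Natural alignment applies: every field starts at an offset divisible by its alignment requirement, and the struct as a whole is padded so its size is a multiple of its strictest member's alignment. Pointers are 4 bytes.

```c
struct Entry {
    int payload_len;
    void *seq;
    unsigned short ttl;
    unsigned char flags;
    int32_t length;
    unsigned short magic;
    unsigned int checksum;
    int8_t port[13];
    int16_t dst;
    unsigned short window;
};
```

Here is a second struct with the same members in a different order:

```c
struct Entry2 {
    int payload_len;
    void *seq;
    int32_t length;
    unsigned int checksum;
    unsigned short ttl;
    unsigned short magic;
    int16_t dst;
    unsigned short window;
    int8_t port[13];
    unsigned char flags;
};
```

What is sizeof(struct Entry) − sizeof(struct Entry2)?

0..4  payload_len  (4B, 4-aligned)
4..8  seq  (4B, 4-aligned)
8..10  ttl  (2B, 2-aligned)
10..11  flags  (1B, 1-aligned)
11..12  -- padding (1B)
12..16  length  (4B, 4-aligned)
16..18  magic  (2B, 2-aligned)
18..20  -- padding (2B)
20..24  checksum  (4B, 4-aligned)
24..37  port  (13B, 1-aligned)
37..38  -- padding (1B)
38..40  dst  (2B, 2-aligned)
40..42  window  (2B, 2-aligned)
42..44  -- tail padding (2B)
sizeof = 44, alignof = 4
— Entry2 —
0..4  payload_len  (4B, 4-aligned)
4..8  seq  (4B, 4-aligned)
8..12  length  (4B, 4-aligned)
12..16  checksum  (4B, 4-aligned)
16..18  ttl  (2B, 2-aligned)
18..20  magic  (2B, 2-aligned)
20..22  dst  (2B, 2-aligned)
22..24  window  (2B, 2-aligned)
24..37  port  (13B, 1-aligned)
37..38  flags  (1B, 1-aligned)
38..40  -- tail padding (2B)
sizeof = 40, alignof = 4
44 − 40 = 4

4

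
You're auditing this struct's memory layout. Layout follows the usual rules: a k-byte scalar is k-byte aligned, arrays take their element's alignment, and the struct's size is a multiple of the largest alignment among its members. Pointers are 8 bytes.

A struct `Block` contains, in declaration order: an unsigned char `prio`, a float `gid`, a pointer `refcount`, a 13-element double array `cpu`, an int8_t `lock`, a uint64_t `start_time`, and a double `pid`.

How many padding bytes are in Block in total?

@0: prio [1B, align 1] → 1
+3 pad (align 4)
@4: gid [4B, align 4] → 8
@8: refcount [8B, align 8] → 16
@16: cpu [104B, align 8] → 120
@120: lock [1B, align 1] → 121
+7 pad (align 8)
@128: start_time [8B, align 8] → 136
@136: pid [8B, align 8] → 144
size 144, align 8
data bytes 134, size 144 → padding 10

10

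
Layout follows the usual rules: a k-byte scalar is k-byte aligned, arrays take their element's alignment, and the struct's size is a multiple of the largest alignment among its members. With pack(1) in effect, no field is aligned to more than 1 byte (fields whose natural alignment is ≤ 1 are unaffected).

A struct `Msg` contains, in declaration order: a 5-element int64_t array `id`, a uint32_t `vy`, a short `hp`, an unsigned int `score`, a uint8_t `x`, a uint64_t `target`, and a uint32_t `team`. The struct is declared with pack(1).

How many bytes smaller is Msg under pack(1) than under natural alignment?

natural layout:
  @0: id [40B, align 8] → 40
  @40: vy [4B, align 4] → 44
  @44: hp [2B, align 2] → 46
  +2 pad (align 4)
  @48: score [4B, align 4] → 52
  @52: x [1B, align 1] → 53
  +3 pad (align 8)
  @56: target [8B, align 8] → 64
  @64: team [4B, align 4] → 68
  +4 tail pad (align 8)
  size 72, align 8
packed(1) layout:
  @0: id [40B, align 1] → 40
  @40: vy [4B, align 1] → 44
  @44: hp [2B, align 1] → 46
  @46: score [4B, align 1] → 50
  @50: x [1B, align 1] → 51
  @51: target [8B, align 1] → 59
  @59: team [4B, align 1] → 63
  size 63, align 1
72 − 63 = 9

9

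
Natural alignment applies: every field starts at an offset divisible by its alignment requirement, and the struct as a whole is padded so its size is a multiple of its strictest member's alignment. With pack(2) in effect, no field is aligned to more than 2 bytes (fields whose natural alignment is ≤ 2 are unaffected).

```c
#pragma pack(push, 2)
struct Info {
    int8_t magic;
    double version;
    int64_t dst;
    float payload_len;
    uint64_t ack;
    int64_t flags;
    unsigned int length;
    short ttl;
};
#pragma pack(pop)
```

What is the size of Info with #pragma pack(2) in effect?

magic at 0 (size 1, align 1) → ends 1
pad 1 to align 2 for version
version at 2 (size 8, align 2) → ends 10
dst at 10 (size 8, align 2) → ends 18
payload_len at 18 (size 4, align 2) → ends 22
ack at 22 (size 8, align 2) → ends 30
flags at 30 (size 8, align 2) → ends 38
length at 38 (size 4, align 2) → ends 42
ttl at 42 (size 2, align 2) → ends 44
total 44 bytes, alignment 2

44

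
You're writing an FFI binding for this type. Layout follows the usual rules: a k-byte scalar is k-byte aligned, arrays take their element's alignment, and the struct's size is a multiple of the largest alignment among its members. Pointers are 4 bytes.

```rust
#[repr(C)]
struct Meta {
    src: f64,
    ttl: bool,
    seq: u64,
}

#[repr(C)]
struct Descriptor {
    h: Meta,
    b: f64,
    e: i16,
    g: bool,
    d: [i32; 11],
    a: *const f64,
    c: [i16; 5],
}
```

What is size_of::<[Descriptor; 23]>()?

Meta: src at 0 (size 8, align 8) → ends 8; ttl at 8 (size 1, align 1) → ends 9; pad 7 to align 8 for seq; seq at 16 (size 8, align 8) → ends 24; total 24 bytes, alignment 8
h at 0 (size 24, align 8) → ends 24
b at 24 (size 8, align 8) → ends 32
e at 32 (size 2, align 2) → ends 34
g at 34 (size 1, align 1) → ends 35
pad 1 to align 4 for d
d at 36 (size 44, align 4) → ends 80
a at 80 (size 4, align 4) → ends 84
c at 84 (size 10, align 2) → ends 94
tail pad 2 to reach multiple of 8
total 96 bytes, alignment 8
array of 23: 23 × 96 = 2208

2208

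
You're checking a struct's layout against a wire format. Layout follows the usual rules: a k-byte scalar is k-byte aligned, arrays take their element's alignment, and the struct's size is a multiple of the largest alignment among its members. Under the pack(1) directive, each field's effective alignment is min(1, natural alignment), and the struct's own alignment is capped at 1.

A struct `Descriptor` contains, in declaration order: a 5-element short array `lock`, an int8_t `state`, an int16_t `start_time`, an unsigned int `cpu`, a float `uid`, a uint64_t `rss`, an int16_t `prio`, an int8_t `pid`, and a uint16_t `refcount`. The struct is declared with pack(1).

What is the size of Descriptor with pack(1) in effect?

34

0..10  lock  (10B, 1-aligned)
10..11  state  (1B, 1-aligned)
11..13  start_time  (2B, 1-aligned)
13..17  cpu  (4B, 1-aligned)
17..21  uid  (4B, 1-aligned)
21..29  rss  (8B, 1-aligned)
29..31  prio  (2B, 1-aligned)
31..32  pid  (1B, 1-aligned)
32..34  refcount  (2B, 1-aligned)
sizeof = 34, alignof = 1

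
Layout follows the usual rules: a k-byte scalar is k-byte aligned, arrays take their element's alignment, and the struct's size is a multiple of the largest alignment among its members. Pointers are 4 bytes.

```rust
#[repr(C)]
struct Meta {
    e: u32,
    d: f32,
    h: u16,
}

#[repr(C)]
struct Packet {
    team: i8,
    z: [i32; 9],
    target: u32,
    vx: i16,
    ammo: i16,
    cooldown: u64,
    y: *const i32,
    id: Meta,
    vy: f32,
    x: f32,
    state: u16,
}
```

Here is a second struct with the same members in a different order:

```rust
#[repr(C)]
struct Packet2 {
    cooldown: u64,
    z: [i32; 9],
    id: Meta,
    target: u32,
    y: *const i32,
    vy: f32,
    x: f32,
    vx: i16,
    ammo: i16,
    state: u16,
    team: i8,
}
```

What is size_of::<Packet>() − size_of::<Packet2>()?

Meta: 0..4  e  (4B, 4-aligned); 4..8  d  (4B, 4-aligned); 8..10  h  (2B, 2-aligned); 10..12  -- tail padding (2B); sizeof = 12, alignof = 4
0..1  team  (1B, 1-aligned)
1..4  -- padding (3B)
4..40  z  (36B, 4-aligned)
40..44  target  (4B, 4-aligned)
44..46  vx  (2B, 2-aligned)
46..48  ammo  (2B, 2-aligned)
48..56  cooldown  (8B, 8-aligned)
56..60  y  (4B, 4-aligned)
60..72  id  (12B, 4-aligned)
72..76  vy  (4B, 4-aligned)
76..80  x  (4B, 4-aligned)
80..82  state  (2B, 2-aligned)
82..88  -- tail padding (6B)
sizeof = 88, alignof = 8
— Packet2 —
0..8  cooldown  (8B, 8-aligned)
8..44  z  (36B, 4-aligned)
44..56  id  (12B, 4-aligned)
56..60  target  (4B, 4-aligned)
60..64  y  (4B, 4-aligned)
64..68  vy  (4B, 4-aligned)
68..72  x  (4B, 4-aligned)
72..74  vx  (2B, 2-aligned)
74..76  ammo  (2B, 2-aligned)
76..78  state  (2B, 2-aligned)
78..79  team  (1B, 1-aligned)
79..80  -- tail padding (1B)
sizeof = 80, alignof = 8
88 − 80 = 8

8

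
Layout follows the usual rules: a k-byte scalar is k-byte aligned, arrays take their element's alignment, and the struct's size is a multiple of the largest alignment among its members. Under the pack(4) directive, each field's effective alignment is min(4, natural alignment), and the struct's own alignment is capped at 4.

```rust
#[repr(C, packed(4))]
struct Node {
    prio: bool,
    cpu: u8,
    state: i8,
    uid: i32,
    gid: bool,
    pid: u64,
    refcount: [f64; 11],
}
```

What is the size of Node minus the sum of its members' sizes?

0..1  prio  (1B, 1-aligned)
1..2  cpu  (1B, 1-aligned)
2..3  state  (1B, 1-aligned)
3..4  -- padding (1B)
4..8  uid  (4B, 4-aligned)
8..9  gid  (1B, 1-aligned)
9..12  -- padding (3B)
12..20  pid  (8B, 4-aligned)
20..108  refcount  (88B, 4-aligned)
sizeof = 108, alignof = 4
data bytes 104, size 108 → padding 4

4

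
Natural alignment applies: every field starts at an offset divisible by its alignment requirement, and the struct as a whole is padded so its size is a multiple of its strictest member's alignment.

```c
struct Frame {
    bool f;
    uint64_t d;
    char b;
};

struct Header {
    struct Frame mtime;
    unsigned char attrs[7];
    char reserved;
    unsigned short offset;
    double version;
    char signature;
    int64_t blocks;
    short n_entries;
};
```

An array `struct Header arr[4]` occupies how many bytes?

Frame: f at 0 (size 1, align 1) → ends 1; pad 7 to align 8 for d; d at 8 (size 8, align 8) → ends 16; b at 16 (size 1, align 1) → ends 17; tail pad 7 to reach multiple of 8; total 24 bytes, alignment 8
mtime at 0 (size 24, align 8) → ends 24
attrs at 24 (size 7, align 1) → ends 31
reserved at 31 (size 1, align 1) → ends 32
offset at 32 (size 2, align 2) → ends 34
pad 6 to align 8 for version
version at 40 (size 8, align 8) → ends 48
signature at 48 (size 1, align 1) → ends 49
pad 7 to align 8 for blocks
blocks at 56 (size 8, align 8) → ends 64
n_entries at 64 (size 2, align 2) → ends 66
tail pad 6 to reach multiple of 8
total 72 bytes, alignment 8
array of 4: 4 × 72 = 288

288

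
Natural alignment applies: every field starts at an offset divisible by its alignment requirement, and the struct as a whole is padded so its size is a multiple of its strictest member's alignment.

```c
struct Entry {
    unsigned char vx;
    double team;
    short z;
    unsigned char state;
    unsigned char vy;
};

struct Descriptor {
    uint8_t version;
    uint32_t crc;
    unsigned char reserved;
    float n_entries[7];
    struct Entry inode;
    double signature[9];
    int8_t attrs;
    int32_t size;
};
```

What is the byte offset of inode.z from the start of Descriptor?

56

Entry: @0: vx [1B, align 1] → 1; +7 pad (align 8); @8: team [8B, align 8] → 16; @16: z [2B, align 2] → 18; @18: state [1B, align 1] → 19; @19: vy [1B, align 1] → 20; +4 tail pad (align 8); size 24, align 8
@0: version [1B, align 1] → 1
+3 pad (align 4)
@4: crc [4B, align 4] → 8
@8: reserved [1B, align 1] → 9
+3 pad (align 4)
@12: n_entries [28B, align 4] → 40
@40: inode [24B, align 8] → 64
within Entry: z at 16
40 + 16 = 56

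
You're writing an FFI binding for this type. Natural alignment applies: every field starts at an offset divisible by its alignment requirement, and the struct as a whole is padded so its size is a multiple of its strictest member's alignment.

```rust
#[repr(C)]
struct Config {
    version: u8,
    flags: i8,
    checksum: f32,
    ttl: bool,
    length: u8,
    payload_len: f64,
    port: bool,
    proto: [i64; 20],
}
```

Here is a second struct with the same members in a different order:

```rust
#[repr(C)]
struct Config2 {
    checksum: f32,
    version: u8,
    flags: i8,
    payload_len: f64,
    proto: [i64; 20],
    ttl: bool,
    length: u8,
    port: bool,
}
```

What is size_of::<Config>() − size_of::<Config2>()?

8

0..1  version  (1B, 1-aligned)
1..2  flags  (1B, 1-aligned)
2..4  -- padding (2B)
4..8  checksum  (4B, 4-aligned)
8..9  ttl  (1B, 1-aligned)
9..10  length  (1B, 1-aligned)
10..16  -- padding (6B)
16..24  payload_len  (8B, 8-aligned)
24..25  port  (1B, 1-aligned)
25..32  -- padding (7B)
32..192  proto  (160B, 8-aligned)
sizeof = 192, alignof = 8
— Config2 —
0..4  checksum  (4B, 4-aligned)
4..5  version  (1B, 1-aligned)
5..6  flags  (1B, 1-aligned)
6..8  -- padding (2B)
8..16  payload_len  (8B, 8-aligned)
16..176  proto  (160B, 8-aligned)
176..177  ttl  (1B, 1-aligned)
177..178  length  (1B, 1-aligned)
178..179  port  (1B, 1-aligned)
179..184  -- tail padding (5B)
sizeof = 184, alignof = 8
192 − 184 = 8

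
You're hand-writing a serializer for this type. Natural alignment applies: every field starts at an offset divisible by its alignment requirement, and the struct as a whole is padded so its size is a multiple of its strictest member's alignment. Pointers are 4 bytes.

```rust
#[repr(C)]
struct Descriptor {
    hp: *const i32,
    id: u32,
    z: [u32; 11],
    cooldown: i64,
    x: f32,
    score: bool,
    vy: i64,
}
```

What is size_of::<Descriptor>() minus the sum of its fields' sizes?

7

0..4  hp  (4B, 4-aligned)
4..8  id  (4B, 4-aligned)
8..52  z  (44B, 4-aligned)
52..56  -- padding (4B)
56..64  cooldown  (8B, 8-aligned)
64..68  x  (4B, 4-aligned)
68..69  score  (1B, 1-aligned)
69..72  -- padding (3B)
72..80  vy  (8B, 8-aligned)
sizeof = 80, alignof = 8
data bytes 73, size 80 → padding 7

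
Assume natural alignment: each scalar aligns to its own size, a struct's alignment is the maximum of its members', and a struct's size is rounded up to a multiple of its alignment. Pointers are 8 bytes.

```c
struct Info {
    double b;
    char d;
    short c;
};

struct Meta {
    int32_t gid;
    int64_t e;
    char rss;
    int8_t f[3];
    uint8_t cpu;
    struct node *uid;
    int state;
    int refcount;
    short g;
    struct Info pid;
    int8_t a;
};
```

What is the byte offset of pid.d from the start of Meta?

56

Info: @0: b [8B, align 8] → 8; @8: d [1B, align 1] → 9; +1 pad (align 2); @10: c [2B, align 2] → 12; +4 tail pad (align 8); size 16, align 8
@0: gid [4B, align 4] → 4
+4 pad (align 8)
@8: e [8B, align 8] → 16
@16: rss [1B, align 1] → 17
@17: f [3B, align 1] → 20
@20: cpu [1B, align 1] → 21
+3 pad (align 8)
@24: uid [8B, align 8] → 32
@32: state [4B, align 4] → 36
@36: refcount [4B, align 4] → 40
@40: g [2B, align 2] → 42
+6 pad (align 8)
@48: pid [16B, align 8] → 64
within Info: d at 8
48 + 8 = 56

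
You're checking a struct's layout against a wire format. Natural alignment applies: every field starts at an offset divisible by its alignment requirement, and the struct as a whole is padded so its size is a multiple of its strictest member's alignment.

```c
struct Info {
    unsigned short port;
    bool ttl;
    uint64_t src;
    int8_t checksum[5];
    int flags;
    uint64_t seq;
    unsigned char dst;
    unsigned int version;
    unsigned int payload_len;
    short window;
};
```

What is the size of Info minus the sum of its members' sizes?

@0: port [2B, align 2] → 2
@2: ttl [1B, align 1] → 3
+5 pad (align 8)
@8: src [8B, align 8] → 16
@16: checksum [5B, align 1] → 21
+3 pad (align 4)
@24: flags [4B, align 4] → 28
+4 pad (align 8)
@32: seq [8B, align 8] → 40
@40: dst [1B, align 1] → 41
+3 pad (align 4)
@44: version [4B, align 4] → 48
@48: payload_len [4B, align 4] → 52
@52: window [2B, align 2] → 54
+2 tail pad (align 8)
size 56, align 8
data bytes 39, size 56 → padding 17

17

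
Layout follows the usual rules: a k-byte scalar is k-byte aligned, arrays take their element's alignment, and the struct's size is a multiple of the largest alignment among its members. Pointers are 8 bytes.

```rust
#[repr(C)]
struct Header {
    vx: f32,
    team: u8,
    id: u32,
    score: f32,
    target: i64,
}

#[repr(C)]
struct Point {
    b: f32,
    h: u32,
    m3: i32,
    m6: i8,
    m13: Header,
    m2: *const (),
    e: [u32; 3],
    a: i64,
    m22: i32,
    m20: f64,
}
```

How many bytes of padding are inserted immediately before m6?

Header: @0: vx [4B, align 4] → 4; @4: team [1B, align 1] → 5; +3 pad (align 4); @8: id [4B, align 4] → 12; @12: score [4B, align 4] → 16; @16: target [8B, align 8] → 24; size 24, align 8
@0: b [4B, align 4] → 4
@4: h [4B, align 4] → 8
@8: m3 [4B, align 4] → 12
@12: m6 [1B, align 1] → 13

0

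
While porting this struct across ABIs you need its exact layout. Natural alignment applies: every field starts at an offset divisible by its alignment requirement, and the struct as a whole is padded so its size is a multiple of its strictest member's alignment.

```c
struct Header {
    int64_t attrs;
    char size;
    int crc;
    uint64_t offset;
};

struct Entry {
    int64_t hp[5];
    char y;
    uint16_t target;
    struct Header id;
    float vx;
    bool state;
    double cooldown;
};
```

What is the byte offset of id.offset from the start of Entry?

Header: 0..8  attrs  (8B, 8-aligned); 8..9  size  (1B, 1-aligned); 9..12  -- padding (3B); 12..16  crc  (4B, 4-aligned); 16..24  offset  (8B, 8-aligned); sizeof = 24, alignof = 8
0..40  hp  (40B, 8-aligned)
40..41  y  (1B, 1-aligned)
41..42  -- padding (1B)
42..44  target  (2B, 2-aligned)
44..48  -- padding (4B)
48..72  id  (24B, 8-aligned)
within Header: offset at 16
48 + 16 = 64

64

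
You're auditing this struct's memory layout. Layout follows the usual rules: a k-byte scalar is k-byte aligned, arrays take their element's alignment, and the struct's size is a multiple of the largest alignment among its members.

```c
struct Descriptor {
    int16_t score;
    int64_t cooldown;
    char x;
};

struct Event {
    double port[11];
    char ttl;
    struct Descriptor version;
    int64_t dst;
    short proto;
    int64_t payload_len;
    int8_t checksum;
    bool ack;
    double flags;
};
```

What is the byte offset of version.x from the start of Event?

Descriptor: score at 0 (size 2, align 2) → ends 2; pad 6 to align 8 for cooldown; cooldown at 8 (size 8, align 8) → ends 16; x at 16 (size 1, align 1) → ends 17; tail pad 7 to reach multiple of 8; total 24 bytes, alignment 8
port at 0 (size 88, align 8) → ends 88
ttl at 88 (size 1, align 1) → ends 89
pad 7 to align 8 for version
version at 96 (size 24, align 8) → ends 120
within Descriptor: x at 16
96 + 16 = 112

112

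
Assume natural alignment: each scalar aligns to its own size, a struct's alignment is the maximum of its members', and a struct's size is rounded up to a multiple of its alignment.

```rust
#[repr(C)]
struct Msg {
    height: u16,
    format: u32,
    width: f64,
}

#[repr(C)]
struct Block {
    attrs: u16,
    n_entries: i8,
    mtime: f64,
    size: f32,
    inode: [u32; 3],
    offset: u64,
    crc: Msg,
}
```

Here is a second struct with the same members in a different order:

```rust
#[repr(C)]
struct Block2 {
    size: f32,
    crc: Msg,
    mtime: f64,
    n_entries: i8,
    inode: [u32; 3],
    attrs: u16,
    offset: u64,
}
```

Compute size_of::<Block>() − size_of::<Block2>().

-8

Msg: height at 0 (size 2, align 2) → ends 2; pad 2 to align 4 for format; format at 4 (size 4, align 4) → ends 8; width at 8 (size 8, align 8) → ends 16; total 16 bytes, alignment 8
attrs at 0 (size 2, align 2) → ends 2
n_entries at 2 (size 1, align 1) → ends 3
pad 5 to align 8 for mtime
mtime at 8 (size 8, align 8) → ends 16
size at 16 (size 4, align 4) → ends 20
inode at 20 (size 12, align 4) → ends 32
offset at 32 (size 8, align 8) → ends 40
crc at 40 (size 16, align 8) → ends 56
total 56 bytes, alignment 8
— Block2 —
size at 0 (size 4, align 4) → ends 4
pad 4 to align 8 for crc
crc at 8 (size 16, align 8) → ends 24
mtime at 24 (size 8, align 8) → ends 32
n_entries at 32 (size 1, align 1) → ends 33
pad 3 to align 4 for inode
inode at 36 (size 12, align 4) → ends 48
attrs at 48 (size 2, align 2) → ends 50
pad 6 to align 8 for offset
offset at 56 (size 8, align 8) → ends 64
total 64 bytes, alignment 8
56 − 64 = -8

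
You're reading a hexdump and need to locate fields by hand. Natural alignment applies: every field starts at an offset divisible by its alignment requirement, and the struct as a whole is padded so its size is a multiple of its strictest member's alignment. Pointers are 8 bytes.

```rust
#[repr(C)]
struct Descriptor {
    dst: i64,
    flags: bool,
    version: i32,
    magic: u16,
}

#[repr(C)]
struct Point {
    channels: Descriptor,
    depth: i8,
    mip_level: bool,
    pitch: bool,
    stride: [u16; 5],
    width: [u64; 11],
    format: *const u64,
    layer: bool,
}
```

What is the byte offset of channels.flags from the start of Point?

Descriptor: 0..8  dst  (8B, 8-aligned); 8..9  flags  (1B, 1-aligned); 9..12  -- padding (3B); 12..16  version  (4B, 4-aligned); 16..18  magic  (2B, 2-aligned); 18..24  -- tail padding (6B); sizeof = 24, alignof = 8
0..24  channels  (24B, 8-aligned)
within Descriptor: flags at 8
0 + 8 = 8

8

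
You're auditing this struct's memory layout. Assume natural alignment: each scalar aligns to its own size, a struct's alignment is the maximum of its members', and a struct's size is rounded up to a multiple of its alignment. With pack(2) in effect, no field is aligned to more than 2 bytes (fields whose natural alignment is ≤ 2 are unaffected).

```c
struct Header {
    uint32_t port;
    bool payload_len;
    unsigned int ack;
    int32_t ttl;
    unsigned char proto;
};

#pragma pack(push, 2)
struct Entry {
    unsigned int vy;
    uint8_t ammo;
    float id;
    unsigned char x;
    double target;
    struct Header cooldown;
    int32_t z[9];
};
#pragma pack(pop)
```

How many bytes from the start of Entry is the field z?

40

Header: @0: port [4B, align 4] → 4; @4: payload_len [1B, align 1] → 5; +3 pad (align 4); @8: ack [4B, align 4] → 12; @12: ttl [4B, align 4] → 16; @16: proto [1B, align 1] → 17; +3 tail pad (align 4); size 20, align 4
@0: vy [4B, align 2] → 4
@4: ammo [1B, align 1] → 5
+1 pad (align 2)
@6: id [4B, align 2] → 10
@10: x [1B, align 1] → 11
+1 pad (align 2)
@12: target [8B, align 2] → 20
@20: cooldown [20B, align 2] → 40
@40: z [36B, align 2] → 76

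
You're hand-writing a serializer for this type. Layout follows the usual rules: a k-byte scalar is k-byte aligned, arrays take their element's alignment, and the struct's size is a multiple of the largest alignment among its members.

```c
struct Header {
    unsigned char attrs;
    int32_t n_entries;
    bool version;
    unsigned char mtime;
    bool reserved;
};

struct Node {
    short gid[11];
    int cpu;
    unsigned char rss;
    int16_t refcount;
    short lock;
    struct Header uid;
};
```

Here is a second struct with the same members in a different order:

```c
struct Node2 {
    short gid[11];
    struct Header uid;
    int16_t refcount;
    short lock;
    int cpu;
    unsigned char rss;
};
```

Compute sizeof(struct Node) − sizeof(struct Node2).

Header: 0..1  attrs  (1B, 1-aligned); 1..4  -- padding (3B); 4..8  n_entries  (4B, 4-aligned); 8..9  version  (1B, 1-aligned); 9..10  mtime  (1B, 1-aligned); 10..11  reserved  (1B, 1-aligned); 11..12  -- tail padding (1B); sizeof = 12, alignof = 4
0..22  gid  (22B, 2-aligned)
22..24  -- padding (2B)
24..28  cpu  (4B, 4-aligned)
28..29  rss  (1B, 1-aligned)
29..30  -- padding (1B)
30..32  refcount  (2B, 2-aligned)
32..34  lock  (2B, 2-aligned)
34..36  -- padding (2B)
36..48  uid  (12B, 4-aligned)
sizeof = 48, alignof = 4
— Node2 —
0..22  gid  (22B, 2-aligned)
22..24  -- padding (2B)
24..36  uid  (12B, 4-aligned)
36..38  refcount  (2B, 2-aligned)
38..40  lock  (2B, 2-aligned)
40..44  cpu  (4B, 4-aligned)
44..45  rss  (1B, 1-aligned)
45..48  -- tail padding (3B)
sizeof = 48, alignof = 4
48 − 48 = 0

0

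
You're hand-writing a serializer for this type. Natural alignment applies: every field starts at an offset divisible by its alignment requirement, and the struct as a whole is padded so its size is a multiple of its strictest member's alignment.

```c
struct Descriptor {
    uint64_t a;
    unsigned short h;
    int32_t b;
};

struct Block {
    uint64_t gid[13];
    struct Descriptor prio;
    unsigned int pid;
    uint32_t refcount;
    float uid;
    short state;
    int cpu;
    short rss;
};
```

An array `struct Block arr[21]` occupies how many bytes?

Descriptor: 0..8  a  (8B, 8-aligned); 8..10  h  (2B, 2-aligned); 10..12  -- padding (2B); 12..16  b  (4B, 4-aligned); sizeof = 16, alignof = 8
0..104  gid  (104B, 8-aligned)
104..120  prio  (16B, 8-aligned)
120..124  pid  (4B, 4-aligned)
124..128  refcount  (4B, 4-aligned)
128..132  uid  (4B, 4-aligned)
132..134  state  (2B, 2-aligned)
134..136  -- padding (2B)
136..140  cpu  (4B, 4-aligned)
140..142  rss  (2B, 2-aligned)
142..144  -- tail padding (2B)
sizeof = 144, alignof = 8
array of 21: 21 × 144 = 3024

3024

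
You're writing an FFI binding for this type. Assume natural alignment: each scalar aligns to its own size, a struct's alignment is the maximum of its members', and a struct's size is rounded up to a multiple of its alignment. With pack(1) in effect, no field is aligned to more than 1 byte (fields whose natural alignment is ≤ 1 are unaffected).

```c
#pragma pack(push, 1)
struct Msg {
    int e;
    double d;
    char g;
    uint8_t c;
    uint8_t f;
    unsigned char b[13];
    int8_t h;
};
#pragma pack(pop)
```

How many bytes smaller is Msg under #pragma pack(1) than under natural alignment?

natural layout:
  e at 0 (size 4, align 4) → ends 4
  pad 4 to align 8 for d
  d at 8 (size 8, align 8) → ends 16
  g at 16 (size 1, align 1) → ends 17
  c at 17 (size 1, align 1) → ends 18
  f at 18 (size 1, align 1) → ends 19
  b at 19 (size 13, align 1) → ends 32
  h at 32 (size 1, align 1) → ends 33
  tail pad 7 to reach multiple of 8
  total 40 bytes, alignment 8
packed(1) layout:
  e at 0 (size 4, align 1) → ends 4
  d at 4 (size 8, align 1) → ends 12
  g at 12 (size 1, align 1) → ends 13
  c at 13 (size 1, align 1) → ends 14
  f at 14 (size 1, align 1) → ends 15
  b at 15 (size 13, align 1) → ends 28
  h at 28 (size 1, align 1) → ends 29
  total 29 bytes, alignment 1
40 − 29 = 11

11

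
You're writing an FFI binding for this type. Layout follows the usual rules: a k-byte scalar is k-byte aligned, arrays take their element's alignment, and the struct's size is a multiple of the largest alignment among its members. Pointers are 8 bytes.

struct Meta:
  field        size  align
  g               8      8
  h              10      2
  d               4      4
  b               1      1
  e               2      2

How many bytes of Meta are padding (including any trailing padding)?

@0: g [8B, align 8] → 8
@8: h [10B, align 2] → 18
+2 pad (align 4)
@20: d [4B, align 4] → 24
@24: b [1B, align 1] → 25
+1 pad (align 2)
@26: e [2B, align 2] → 28
+4 tail pad (align 8)
size 32, align 8
data bytes 25, size 32 → padding 7

7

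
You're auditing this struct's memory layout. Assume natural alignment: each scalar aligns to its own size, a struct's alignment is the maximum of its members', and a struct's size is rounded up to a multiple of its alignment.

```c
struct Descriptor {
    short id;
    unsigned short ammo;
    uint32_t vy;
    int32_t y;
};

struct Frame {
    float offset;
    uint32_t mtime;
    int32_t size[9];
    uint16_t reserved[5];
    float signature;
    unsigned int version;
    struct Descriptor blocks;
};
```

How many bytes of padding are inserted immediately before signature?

2

Descriptor: @0: id [2B, align 2] → 2; @2: ammo [2B, align 2] → 4; @4: vy [4B, align 4] → 8; @8: y [4B, align 4] → 12; size 12, align 4
@0: offset [4B, align 4] → 4
@4: mtime [4B, align 4] → 8
@8: size [36B, align 4] → 44
@44: reserved [10B, align 2] → 54
+2 pad (align 4)
@56: signature [4B, align 4] → 60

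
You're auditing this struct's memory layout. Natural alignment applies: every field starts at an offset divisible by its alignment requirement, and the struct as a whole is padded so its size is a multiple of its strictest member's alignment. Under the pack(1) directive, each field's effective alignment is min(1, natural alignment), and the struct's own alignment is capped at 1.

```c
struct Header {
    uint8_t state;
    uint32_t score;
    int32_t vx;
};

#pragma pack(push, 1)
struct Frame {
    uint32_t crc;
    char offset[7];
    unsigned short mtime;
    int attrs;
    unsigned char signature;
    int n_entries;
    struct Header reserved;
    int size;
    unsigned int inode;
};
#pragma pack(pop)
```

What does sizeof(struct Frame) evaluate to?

42 bytes

Header: 0..1  state  (1B, 1-aligned); 1..4  -- padding (3B); 4..8  score  (4B, 4-aligned); 8..12  vx  (4B, 4-aligned); sizeof = 12, alignof = 4
0..4  crc  (4B, 1-aligned)
4..11  offset  (7B, 1-aligned)
11..13  mtime  (2B, 1-aligned)
13..17  attrs  (4B, 1-aligned)
17..18  signature  (1B, 1-aligned)
18..22  n_entries  (4B, 1-aligned)
22..34  reserved  (12B, 1-aligned)
34..38  size  (4B, 1-aligned)
38..42  inode  (4B, 1-aligned)
sizeof = 42, alignof = 1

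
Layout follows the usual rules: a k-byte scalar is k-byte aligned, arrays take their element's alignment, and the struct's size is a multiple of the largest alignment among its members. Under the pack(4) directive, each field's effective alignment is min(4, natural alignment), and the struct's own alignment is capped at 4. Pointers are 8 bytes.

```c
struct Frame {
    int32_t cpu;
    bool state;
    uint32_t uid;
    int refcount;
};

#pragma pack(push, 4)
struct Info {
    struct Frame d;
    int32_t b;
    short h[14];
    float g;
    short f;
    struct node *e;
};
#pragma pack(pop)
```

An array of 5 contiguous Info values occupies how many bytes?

Frame: @0: cpu [4B, align 4] → 4; @4: state [1B, align 1] → 5; +3 pad (align 4); @8: uid [4B, align 4] → 12; @12: refcount [4B, align 4] → 16; size 16, align 4
@0: d [16B, align 4] → 16
@16: b [4B, align 4] → 20
@20: h [28B, align 2] → 48
@48: g [4B, align 4] → 52
@52: f [2B, align 2] → 54
+2 pad (align 4)
@56: e [8B, align 4] → 64
size 64, align 4
array of 5: 5 × 64 = 320

320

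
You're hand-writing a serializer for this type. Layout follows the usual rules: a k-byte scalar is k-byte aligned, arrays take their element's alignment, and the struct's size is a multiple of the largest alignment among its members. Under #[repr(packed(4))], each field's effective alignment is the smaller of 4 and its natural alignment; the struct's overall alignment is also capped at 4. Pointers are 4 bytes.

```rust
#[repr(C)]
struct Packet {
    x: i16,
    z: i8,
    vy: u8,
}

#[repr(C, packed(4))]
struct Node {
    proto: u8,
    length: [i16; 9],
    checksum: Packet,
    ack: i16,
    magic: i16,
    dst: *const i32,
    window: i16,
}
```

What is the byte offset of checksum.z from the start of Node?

Packet: x at 0 (size 2, align 2) → ends 2; z at 2 (size 1, align 1) → ends 3; vy at 3 (size 1, align 1) → ends 4; total 4 bytes, alignment 2
proto at 0 (size 1, align 1) → ends 1
pad 1 to align 2 for length
length at 2 (size 18, align 2) → ends 20
checksum at 20 (size 4, align 2) → ends 24
within Packet: z at 2
20 + 2 = 22

22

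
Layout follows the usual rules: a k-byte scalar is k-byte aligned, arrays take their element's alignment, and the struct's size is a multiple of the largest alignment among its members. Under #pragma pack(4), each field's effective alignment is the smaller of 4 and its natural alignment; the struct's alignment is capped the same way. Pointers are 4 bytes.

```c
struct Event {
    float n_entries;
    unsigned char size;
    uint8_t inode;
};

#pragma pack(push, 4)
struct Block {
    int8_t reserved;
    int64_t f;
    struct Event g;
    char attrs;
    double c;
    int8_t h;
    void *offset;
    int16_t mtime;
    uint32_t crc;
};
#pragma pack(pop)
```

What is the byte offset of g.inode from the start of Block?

17

Event: @0: n_entries [4B, align 4] → 4; @4: size [1B, align 1] → 5; @5: inode [1B, align 1] → 6; +2 tail pad (align 4); size 8, align 4
@0: reserved [1B, align 1] → 1
+3 pad (align 4)
@4: f [8B, align 4] → 12
@12: g [8B, align 4] → 20
within Event: inode at 5
12 + 5 = 17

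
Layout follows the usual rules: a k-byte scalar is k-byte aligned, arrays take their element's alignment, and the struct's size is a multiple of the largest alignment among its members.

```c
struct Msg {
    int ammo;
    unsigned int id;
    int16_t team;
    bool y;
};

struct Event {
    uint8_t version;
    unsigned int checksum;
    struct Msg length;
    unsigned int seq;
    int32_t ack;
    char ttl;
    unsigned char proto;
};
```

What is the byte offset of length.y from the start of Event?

Msg: 0..4  ammo  (4B, 4-aligned); 4..8  id  (4B, 4-aligned); 8..10  team  (2B, 2-aligned); 10..11  y  (1B, 1-aligned); 11..12  -- tail padding (1B); sizeof = 12, alignof = 4
0..1  version  (1B, 1-aligned)
1..4  -- padding (3B)
4..8  checksum  (4B, 4-aligned)
8..20  length  (12B, 4-aligned)
within Msg: y at 10
8 + 10 = 18

18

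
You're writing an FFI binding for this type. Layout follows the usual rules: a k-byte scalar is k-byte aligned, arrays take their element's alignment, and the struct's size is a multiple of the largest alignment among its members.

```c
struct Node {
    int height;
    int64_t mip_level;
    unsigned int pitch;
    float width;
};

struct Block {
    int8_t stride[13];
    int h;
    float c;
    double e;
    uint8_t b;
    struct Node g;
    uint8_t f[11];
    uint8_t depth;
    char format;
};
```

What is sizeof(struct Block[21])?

Node: 0..4  height  (4B, 4-aligned); 4..8  -- padding (4B); 8..16  mip_level  (8B, 8-aligned); 16..20  pitch  (4B, 4-aligned); 20..24  width  (4B, 4-aligned); sizeof = 24, alignof = 8
0..13  stride  (13B, 1-aligned)
13..16  -- padding (3B)
16..20  h  (4B, 4-aligned)
20..24  c  (4B, 4-aligned)
24..32  e  (8B, 8-aligned)
32..33  b  (1B, 1-aligned)
33..40  -- padding (7B)
40..64  g  (24B, 8-aligned)
64..75  f  (11B, 1-aligned)
75..76  depth  (1B, 1-aligned)
76..77  format  (1B, 1-aligned)
77..80  -- tail padding (3B)
sizeof = 80, alignof = 8
array of 21: 21 × 80 = 1680

1680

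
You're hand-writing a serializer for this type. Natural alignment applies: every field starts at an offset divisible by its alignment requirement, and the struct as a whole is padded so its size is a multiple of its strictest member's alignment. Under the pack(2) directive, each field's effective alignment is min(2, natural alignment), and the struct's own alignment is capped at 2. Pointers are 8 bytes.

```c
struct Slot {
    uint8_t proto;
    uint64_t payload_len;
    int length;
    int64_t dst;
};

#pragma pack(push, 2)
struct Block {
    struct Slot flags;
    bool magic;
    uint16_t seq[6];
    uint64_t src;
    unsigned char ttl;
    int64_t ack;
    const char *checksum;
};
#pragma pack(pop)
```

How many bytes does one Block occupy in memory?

Slot: proto at 0 (size 1, align 1) → ends 1; pad 7 to align 8 for payload_len; payload_len at 8 (size 8, align 8) → ends 16; length at 16 (size 4, align 4) → ends 20; pad 4 to align 8 for dst; dst at 24 (size 8, align 8) → ends 32; total 32 bytes, alignment 8
flags at 0 (size 32, align 2) → ends 32
magic at 32 (size 1, align 1) → ends 33
pad 1 to align 2 for seq
seq at 34 (size 12, align 2) → ends 46
src at 46 (size 8, align 2) → ends 54
ttl at 54 (size 1, align 1) → ends 55
pad 1 to align 2 for ack
ack at 56 (size 8, align 2) → ends 64
checksum at 64 (size 8, align 2) → ends 72
total 72 bytes, alignment 2

72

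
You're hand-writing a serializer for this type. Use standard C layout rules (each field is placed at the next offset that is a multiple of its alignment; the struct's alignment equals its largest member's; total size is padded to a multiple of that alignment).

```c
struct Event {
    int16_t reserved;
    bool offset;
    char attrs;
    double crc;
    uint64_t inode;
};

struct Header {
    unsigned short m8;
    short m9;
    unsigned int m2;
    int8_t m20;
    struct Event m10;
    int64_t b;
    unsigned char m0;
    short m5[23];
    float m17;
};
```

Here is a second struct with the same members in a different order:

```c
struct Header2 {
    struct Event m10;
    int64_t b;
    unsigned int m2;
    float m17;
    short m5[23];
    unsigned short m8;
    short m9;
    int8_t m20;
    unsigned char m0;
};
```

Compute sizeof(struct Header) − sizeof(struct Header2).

Event: @0: reserved [2B, align 2] → 2; @2: offset [1B, align 1] → 3; @3: attrs [1B, align 1] → 4; +4 pad (align 8); @8: crc [8B, align 8] → 16; @16: inode [8B, align 8] → 24; size 24, align 8
@0: m8 [2B, align 2] → 2
@2: m9 [2B, align 2] → 4
@4: m2 [4B, align 4] → 8
@8: m20 [1B, align 1] → 9
+7 pad (align 8)
@16: m10 [24B, align 8] → 40
@40: b [8B, align 8] → 48
@48: m0 [1B, align 1] → 49
+1 pad (align 2)
@50: m5 [46B, align 2] → 96
@96: m17 [4B, align 4] → 100
+4 tail pad (align 8)
size 104, align 8
— Header2 —
@0: m10 [24B, align 8] → 24
@24: b [8B, align 8] → 32
@32: m2 [4B, align 4] → 36
@36: m17 [4B, align 4] → 40
@40: m5 [46B, align 2] → 86
@86: m8 [2B, align 2] → 88
@88: m9 [2B, align 2] → 90
@90: m20 [1B, align 1] → 91
@91: m0 [1B, align 1] → 92
+4 tail pad (align 8)
size 96, align 8
104 − 96 = 8

8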